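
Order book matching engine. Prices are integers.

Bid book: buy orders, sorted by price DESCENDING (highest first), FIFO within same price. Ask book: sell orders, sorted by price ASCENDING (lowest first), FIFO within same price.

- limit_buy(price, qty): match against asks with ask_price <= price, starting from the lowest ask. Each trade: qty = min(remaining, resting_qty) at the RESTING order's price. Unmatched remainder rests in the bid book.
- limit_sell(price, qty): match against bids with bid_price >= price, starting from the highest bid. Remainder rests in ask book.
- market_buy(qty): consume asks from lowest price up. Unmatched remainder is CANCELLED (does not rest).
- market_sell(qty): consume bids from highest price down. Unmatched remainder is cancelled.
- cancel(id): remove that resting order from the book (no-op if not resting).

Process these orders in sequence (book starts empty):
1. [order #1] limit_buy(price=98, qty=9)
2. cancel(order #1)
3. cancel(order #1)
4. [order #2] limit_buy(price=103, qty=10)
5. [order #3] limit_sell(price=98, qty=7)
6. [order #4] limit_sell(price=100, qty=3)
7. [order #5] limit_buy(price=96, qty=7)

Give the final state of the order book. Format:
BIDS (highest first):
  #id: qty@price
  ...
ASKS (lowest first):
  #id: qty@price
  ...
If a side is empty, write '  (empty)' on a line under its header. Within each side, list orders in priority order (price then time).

After op 1 [order #1] limit_buy(price=98, qty=9): fills=none; bids=[#1:9@98] asks=[-]
After op 2 cancel(order #1): fills=none; bids=[-] asks=[-]
After op 3 cancel(order #1): fills=none; bids=[-] asks=[-]
After op 4 [order #2] limit_buy(price=103, qty=10): fills=none; bids=[#2:10@103] asks=[-]
After op 5 [order #3] limit_sell(price=98, qty=7): fills=#2x#3:7@103; bids=[#2:3@103] asks=[-]
After op 6 [order #4] limit_sell(price=100, qty=3): fills=#2x#4:3@103; bids=[-] asks=[-]
After op 7 [order #5] limit_buy(price=96, qty=7): fills=none; bids=[#5:7@96] asks=[-]

Answer: BIDS (highest first):
  #5: 7@96
ASKS (lowest first):
  (empty)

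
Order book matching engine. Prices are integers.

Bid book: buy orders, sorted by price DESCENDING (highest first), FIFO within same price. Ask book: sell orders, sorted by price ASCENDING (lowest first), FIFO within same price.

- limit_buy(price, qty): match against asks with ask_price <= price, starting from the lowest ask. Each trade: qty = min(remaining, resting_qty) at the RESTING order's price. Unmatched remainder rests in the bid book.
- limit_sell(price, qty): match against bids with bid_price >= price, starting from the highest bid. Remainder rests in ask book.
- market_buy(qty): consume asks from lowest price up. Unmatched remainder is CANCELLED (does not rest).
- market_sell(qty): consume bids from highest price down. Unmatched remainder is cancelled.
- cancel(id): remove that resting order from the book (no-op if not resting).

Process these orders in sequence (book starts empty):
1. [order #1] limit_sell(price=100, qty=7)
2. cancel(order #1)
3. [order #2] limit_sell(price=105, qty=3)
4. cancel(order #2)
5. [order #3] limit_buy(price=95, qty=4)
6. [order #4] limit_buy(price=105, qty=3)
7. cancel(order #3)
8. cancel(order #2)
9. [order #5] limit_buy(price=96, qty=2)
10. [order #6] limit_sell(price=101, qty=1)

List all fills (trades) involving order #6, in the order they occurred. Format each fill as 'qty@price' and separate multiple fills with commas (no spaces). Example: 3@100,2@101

Answer: 1@105

Derivation:
After op 1 [order #1] limit_sell(price=100, qty=7): fills=none; bids=[-] asks=[#1:7@100]
After op 2 cancel(order #1): fills=none; bids=[-] asks=[-]
After op 3 [order #2] limit_sell(price=105, qty=3): fills=none; bids=[-] asks=[#2:3@105]
After op 4 cancel(order #2): fills=none; bids=[-] asks=[-]
After op 5 [order #3] limit_buy(price=95, qty=4): fills=none; bids=[#3:4@95] asks=[-]
After op 6 [order #4] limit_buy(price=105, qty=3): fills=none; bids=[#4:3@105 #3:4@95] asks=[-]
After op 7 cancel(order #3): fills=none; bids=[#4:3@105] asks=[-]
After op 8 cancel(order #2): fills=none; bids=[#4:3@105] asks=[-]
After op 9 [order #5] limit_buy(price=96, qty=2): fills=none; bids=[#4:3@105 #5:2@96] asks=[-]
After op 10 [order #6] limit_sell(price=101, qty=1): fills=#4x#6:1@105; bids=[#4:2@105 #5:2@96] asks=[-]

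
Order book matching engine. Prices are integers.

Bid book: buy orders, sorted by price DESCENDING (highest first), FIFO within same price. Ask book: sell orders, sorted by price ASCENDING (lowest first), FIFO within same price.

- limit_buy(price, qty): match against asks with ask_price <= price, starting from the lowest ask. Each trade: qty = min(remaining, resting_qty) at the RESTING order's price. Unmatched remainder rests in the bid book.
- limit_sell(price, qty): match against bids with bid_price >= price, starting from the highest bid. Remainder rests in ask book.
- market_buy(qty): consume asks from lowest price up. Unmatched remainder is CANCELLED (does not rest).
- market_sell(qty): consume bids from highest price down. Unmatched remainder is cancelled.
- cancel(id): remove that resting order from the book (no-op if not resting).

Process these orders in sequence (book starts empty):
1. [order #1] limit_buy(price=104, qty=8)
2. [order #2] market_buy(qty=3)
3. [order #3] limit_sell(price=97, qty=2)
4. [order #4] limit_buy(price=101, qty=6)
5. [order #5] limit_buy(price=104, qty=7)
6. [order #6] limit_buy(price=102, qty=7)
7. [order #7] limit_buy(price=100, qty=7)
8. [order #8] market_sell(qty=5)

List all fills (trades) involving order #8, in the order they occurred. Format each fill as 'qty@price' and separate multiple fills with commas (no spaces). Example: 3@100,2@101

Answer: 5@104

Derivation:
After op 1 [order #1] limit_buy(price=104, qty=8): fills=none; bids=[#1:8@104] asks=[-]
After op 2 [order #2] market_buy(qty=3): fills=none; bids=[#1:8@104] asks=[-]
After op 3 [order #3] limit_sell(price=97, qty=2): fills=#1x#3:2@104; bids=[#1:6@104] asks=[-]
After op 4 [order #4] limit_buy(price=101, qty=6): fills=none; bids=[#1:6@104 #4:6@101] asks=[-]
After op 5 [order #5] limit_buy(price=104, qty=7): fills=none; bids=[#1:6@104 #5:7@104 #4:6@101] asks=[-]
After op 6 [order #6] limit_buy(price=102, qty=7): fills=none; bids=[#1:6@104 #5:7@104 #6:7@102 #4:6@101] asks=[-]
After op 7 [order #7] limit_buy(price=100, qty=7): fills=none; bids=[#1:6@104 #5:7@104 #6:7@102 #4:6@101 #7:7@100] asks=[-]
After op 8 [order #8] market_sell(qty=5): fills=#1x#8:5@104; bids=[#1:1@104 #5:7@104 #6:7@102 #4:6@101 #7:7@100] asks=[-]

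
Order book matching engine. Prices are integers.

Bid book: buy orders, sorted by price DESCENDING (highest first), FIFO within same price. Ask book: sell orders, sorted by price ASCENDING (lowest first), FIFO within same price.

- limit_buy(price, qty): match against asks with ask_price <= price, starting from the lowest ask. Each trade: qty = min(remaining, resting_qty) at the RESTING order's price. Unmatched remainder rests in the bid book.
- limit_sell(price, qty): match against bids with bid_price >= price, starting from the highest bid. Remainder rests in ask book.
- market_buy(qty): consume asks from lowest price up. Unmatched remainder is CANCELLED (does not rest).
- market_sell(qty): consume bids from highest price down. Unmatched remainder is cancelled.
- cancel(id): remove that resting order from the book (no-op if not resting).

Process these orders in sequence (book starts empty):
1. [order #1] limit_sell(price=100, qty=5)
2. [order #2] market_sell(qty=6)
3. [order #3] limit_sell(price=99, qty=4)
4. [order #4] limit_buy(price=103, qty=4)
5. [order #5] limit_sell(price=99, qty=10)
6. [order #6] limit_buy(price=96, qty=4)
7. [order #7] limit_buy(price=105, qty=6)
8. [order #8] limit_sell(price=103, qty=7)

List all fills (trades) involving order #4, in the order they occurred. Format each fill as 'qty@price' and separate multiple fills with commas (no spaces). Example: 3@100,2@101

Answer: 4@99

Derivation:
After op 1 [order #1] limit_sell(price=100, qty=5): fills=none; bids=[-] asks=[#1:5@100]
After op 2 [order #2] market_sell(qty=6): fills=none; bids=[-] asks=[#1:5@100]
After op 3 [order #3] limit_sell(price=99, qty=4): fills=none; bids=[-] asks=[#3:4@99 #1:5@100]
After op 4 [order #4] limit_buy(price=103, qty=4): fills=#4x#3:4@99; bids=[-] asks=[#1:5@100]
After op 5 [order #5] limit_sell(price=99, qty=10): fills=none; bids=[-] asks=[#5:10@99 #1:5@100]
After op 6 [order #6] limit_buy(price=96, qty=4): fills=none; bids=[#6:4@96] asks=[#5:10@99 #1:5@100]
After op 7 [order #7] limit_buy(price=105, qty=6): fills=#7x#5:6@99; bids=[#6:4@96] asks=[#5:4@99 #1:5@100]
After op 8 [order #8] limit_sell(price=103, qty=7): fills=none; bids=[#6:4@96] asks=[#5:4@99 #1:5@100 #8:7@103]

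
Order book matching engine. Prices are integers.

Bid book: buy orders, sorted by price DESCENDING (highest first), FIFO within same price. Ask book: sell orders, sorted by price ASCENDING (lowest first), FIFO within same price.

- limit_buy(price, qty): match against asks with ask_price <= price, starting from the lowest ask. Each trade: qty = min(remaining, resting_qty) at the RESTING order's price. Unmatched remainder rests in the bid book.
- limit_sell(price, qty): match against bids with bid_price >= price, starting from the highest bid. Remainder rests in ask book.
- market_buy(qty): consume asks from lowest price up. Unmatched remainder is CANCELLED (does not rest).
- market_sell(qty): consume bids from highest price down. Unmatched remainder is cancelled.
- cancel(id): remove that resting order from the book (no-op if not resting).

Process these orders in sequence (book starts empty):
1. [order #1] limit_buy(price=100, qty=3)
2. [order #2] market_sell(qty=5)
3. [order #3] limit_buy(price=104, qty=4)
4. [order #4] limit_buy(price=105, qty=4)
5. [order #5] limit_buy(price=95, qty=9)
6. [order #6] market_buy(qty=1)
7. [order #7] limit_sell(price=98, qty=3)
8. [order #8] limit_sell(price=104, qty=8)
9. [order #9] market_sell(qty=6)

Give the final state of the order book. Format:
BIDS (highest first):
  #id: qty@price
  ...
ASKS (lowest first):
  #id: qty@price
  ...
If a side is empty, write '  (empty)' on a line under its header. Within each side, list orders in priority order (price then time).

Answer: BIDS (highest first):
  #5: 3@95
ASKS (lowest first):
  #8: 3@104

Derivation:
After op 1 [order #1] limit_buy(price=100, qty=3): fills=none; bids=[#1:3@100] asks=[-]
After op 2 [order #2] market_sell(qty=5): fills=#1x#2:3@100; bids=[-] asks=[-]
After op 3 [order #3] limit_buy(price=104, qty=4): fills=none; bids=[#3:4@104] asks=[-]
After op 4 [order #4] limit_buy(price=105, qty=4): fills=none; bids=[#4:4@105 #3:4@104] asks=[-]
After op 5 [order #5] limit_buy(price=95, qty=9): fills=none; bids=[#4:4@105 #3:4@104 #5:9@95] asks=[-]
After op 6 [order #6] market_buy(qty=1): fills=none; bids=[#4:4@105 #3:4@104 #5:9@95] asks=[-]
After op 7 [order #7] limit_sell(price=98, qty=3): fills=#4x#7:3@105; bids=[#4:1@105 #3:4@104 #5:9@95] asks=[-]
After op 8 [order #8] limit_sell(price=104, qty=8): fills=#4x#8:1@105 #3x#8:4@104; bids=[#5:9@95] asks=[#8:3@104]
After op 9 [order #9] market_sell(qty=6): fills=#5x#9:6@95; bids=[#5:3@95] asks=[#8:3@104]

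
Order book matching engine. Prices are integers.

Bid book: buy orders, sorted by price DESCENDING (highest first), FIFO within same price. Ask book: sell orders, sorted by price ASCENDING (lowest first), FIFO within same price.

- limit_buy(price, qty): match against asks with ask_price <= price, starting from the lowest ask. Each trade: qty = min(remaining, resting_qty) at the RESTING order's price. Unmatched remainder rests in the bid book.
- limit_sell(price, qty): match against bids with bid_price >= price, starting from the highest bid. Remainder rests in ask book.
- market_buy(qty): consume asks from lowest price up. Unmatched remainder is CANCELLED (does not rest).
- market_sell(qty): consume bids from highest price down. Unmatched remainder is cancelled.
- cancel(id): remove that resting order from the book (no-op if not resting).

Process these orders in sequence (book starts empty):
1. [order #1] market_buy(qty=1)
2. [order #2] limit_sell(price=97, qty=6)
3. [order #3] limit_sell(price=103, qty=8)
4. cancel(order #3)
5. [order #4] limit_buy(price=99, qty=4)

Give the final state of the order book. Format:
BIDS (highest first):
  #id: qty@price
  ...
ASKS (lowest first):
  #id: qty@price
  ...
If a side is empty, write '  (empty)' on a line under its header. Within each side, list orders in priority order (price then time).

Answer: BIDS (highest first):
  (empty)
ASKS (lowest first):
  #2: 2@97

Derivation:
After op 1 [order #1] market_buy(qty=1): fills=none; bids=[-] asks=[-]
After op 2 [order #2] limit_sell(price=97, qty=6): fills=none; bids=[-] asks=[#2:6@97]
After op 3 [order #3] limit_sell(price=103, qty=8): fills=none; bids=[-] asks=[#2:6@97 #3:8@103]
After op 4 cancel(order #3): fills=none; bids=[-] asks=[#2:6@97]
After op 5 [order #4] limit_buy(price=99, qty=4): fills=#4x#2:4@97; bids=[-] asks=[#2:2@97]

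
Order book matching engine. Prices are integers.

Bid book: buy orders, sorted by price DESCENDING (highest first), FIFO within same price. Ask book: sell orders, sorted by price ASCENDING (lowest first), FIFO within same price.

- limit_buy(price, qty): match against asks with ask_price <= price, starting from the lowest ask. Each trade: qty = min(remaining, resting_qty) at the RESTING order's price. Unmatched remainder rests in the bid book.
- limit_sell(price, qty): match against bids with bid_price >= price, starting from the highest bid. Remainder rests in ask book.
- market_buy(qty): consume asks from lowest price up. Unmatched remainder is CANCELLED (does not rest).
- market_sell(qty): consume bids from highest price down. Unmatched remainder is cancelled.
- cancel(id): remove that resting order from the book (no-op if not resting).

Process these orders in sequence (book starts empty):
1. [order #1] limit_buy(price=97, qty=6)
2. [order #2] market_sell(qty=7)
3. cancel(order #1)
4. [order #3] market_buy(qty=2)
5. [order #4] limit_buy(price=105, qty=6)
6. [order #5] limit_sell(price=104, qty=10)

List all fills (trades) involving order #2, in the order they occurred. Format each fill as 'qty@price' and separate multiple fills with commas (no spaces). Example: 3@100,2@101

Answer: 6@97

Derivation:
After op 1 [order #1] limit_buy(price=97, qty=6): fills=none; bids=[#1:6@97] asks=[-]
After op 2 [order #2] market_sell(qty=7): fills=#1x#2:6@97; bids=[-] asks=[-]
After op 3 cancel(order #1): fills=none; bids=[-] asks=[-]
After op 4 [order #3] market_buy(qty=2): fills=none; bids=[-] asks=[-]
After op 5 [order #4] limit_buy(price=105, qty=6): fills=none; bids=[#4:6@105] asks=[-]
After op 6 [order #5] limit_sell(price=104, qty=10): fills=#4x#5:6@105; bids=[-] asks=[#5:4@104]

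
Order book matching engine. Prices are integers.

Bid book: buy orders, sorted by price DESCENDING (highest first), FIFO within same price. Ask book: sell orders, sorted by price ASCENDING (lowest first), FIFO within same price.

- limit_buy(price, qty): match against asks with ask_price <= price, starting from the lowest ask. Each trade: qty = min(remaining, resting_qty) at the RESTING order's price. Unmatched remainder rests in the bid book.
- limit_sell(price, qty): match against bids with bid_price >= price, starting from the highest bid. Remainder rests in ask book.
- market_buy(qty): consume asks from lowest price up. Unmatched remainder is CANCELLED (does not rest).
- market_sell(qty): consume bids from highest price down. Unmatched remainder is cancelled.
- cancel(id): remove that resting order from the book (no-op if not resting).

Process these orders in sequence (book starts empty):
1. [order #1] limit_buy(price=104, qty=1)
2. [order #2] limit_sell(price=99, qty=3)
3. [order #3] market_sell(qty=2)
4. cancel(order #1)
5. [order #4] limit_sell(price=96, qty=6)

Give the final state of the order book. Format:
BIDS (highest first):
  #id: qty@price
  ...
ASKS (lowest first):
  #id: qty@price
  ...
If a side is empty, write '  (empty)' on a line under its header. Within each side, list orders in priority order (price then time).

After op 1 [order #1] limit_buy(price=104, qty=1): fills=none; bids=[#1:1@104] asks=[-]
After op 2 [order #2] limit_sell(price=99, qty=3): fills=#1x#2:1@104; bids=[-] asks=[#2:2@99]
After op 3 [order #3] market_sell(qty=2): fills=none; bids=[-] asks=[#2:2@99]
After op 4 cancel(order #1): fills=none; bids=[-] asks=[#2:2@99]
After op 5 [order #4] limit_sell(price=96, qty=6): fills=none; bids=[-] asks=[#4:6@96 #2:2@99]

Answer: BIDS (highest first):
  (empty)
ASKS (lowest first):
  #4: 6@96
  #2: 2@99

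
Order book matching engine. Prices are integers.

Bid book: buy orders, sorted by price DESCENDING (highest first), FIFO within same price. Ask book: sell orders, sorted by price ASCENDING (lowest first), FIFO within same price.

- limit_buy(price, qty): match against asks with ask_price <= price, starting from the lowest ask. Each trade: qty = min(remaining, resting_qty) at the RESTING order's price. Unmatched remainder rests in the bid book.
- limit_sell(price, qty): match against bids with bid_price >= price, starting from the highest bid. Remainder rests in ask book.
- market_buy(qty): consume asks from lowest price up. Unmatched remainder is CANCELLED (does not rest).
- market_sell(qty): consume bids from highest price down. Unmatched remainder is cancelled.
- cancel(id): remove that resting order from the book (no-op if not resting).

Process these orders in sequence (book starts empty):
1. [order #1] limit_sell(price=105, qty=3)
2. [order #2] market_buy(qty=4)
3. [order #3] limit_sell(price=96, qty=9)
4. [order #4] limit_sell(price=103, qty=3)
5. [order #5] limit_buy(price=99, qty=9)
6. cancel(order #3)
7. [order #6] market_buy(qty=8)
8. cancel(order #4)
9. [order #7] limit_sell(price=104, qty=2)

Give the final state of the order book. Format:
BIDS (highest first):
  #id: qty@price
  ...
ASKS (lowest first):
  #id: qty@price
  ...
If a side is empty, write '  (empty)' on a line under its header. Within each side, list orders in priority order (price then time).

Answer: BIDS (highest first):
  (empty)
ASKS (lowest first):
  #7: 2@104

Derivation:
After op 1 [order #1] limit_sell(price=105, qty=3): fills=none; bids=[-] asks=[#1:3@105]
After op 2 [order #2] market_buy(qty=4): fills=#2x#1:3@105; bids=[-] asks=[-]
After op 3 [order #3] limit_sell(price=96, qty=9): fills=none; bids=[-] asks=[#3:9@96]
After op 4 [order #4] limit_sell(price=103, qty=3): fills=none; bids=[-] asks=[#3:9@96 #4:3@103]
After op 5 [order #5] limit_buy(price=99, qty=9): fills=#5x#3:9@96; bids=[-] asks=[#4:3@103]
After op 6 cancel(order #3): fills=none; bids=[-] asks=[#4:3@103]
After op 7 [order #6] market_buy(qty=8): fills=#6x#4:3@103; bids=[-] asks=[-]
After op 8 cancel(order #4): fills=none; bids=[-] asks=[-]
After op 9 [order #7] limit_sell(price=104, qty=2): fills=none; bids=[-] asks=[#7:2@104]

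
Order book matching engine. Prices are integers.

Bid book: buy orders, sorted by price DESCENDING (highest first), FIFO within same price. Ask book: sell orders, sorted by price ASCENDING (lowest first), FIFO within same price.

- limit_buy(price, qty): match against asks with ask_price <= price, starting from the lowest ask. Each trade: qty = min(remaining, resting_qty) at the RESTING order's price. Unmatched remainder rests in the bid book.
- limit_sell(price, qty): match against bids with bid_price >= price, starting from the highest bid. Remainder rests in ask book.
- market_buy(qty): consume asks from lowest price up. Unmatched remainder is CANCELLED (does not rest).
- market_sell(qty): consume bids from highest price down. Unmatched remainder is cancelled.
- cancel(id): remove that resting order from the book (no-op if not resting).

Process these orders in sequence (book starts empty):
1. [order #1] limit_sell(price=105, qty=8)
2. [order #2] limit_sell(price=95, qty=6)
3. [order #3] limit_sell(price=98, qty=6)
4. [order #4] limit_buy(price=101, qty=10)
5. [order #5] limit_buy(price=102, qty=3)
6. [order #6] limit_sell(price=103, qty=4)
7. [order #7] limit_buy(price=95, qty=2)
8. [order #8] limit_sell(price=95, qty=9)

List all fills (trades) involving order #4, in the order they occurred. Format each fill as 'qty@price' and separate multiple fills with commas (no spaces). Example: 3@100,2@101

After op 1 [order #1] limit_sell(price=105, qty=8): fills=none; bids=[-] asks=[#1:8@105]
After op 2 [order #2] limit_sell(price=95, qty=6): fills=none; bids=[-] asks=[#2:6@95 #1:8@105]
After op 3 [order #3] limit_sell(price=98, qty=6): fills=none; bids=[-] asks=[#2:6@95 #3:6@98 #1:8@105]
After op 4 [order #4] limit_buy(price=101, qty=10): fills=#4x#2:6@95 #4x#3:4@98; bids=[-] asks=[#3:2@98 #1:8@105]
After op 5 [order #5] limit_buy(price=102, qty=3): fills=#5x#3:2@98; bids=[#5:1@102] asks=[#1:8@105]
After op 6 [order #6] limit_sell(price=103, qty=4): fills=none; bids=[#5:1@102] asks=[#6:4@103 #1:8@105]
After op 7 [order #7] limit_buy(price=95, qty=2): fills=none; bids=[#5:1@102 #7:2@95] asks=[#6:4@103 #1:8@105]
After op 8 [order #8] limit_sell(price=95, qty=9): fills=#5x#8:1@102 #7x#8:2@95; bids=[-] asks=[#8:6@95 #6:4@103 #1:8@105]

Answer: 6@95,4@98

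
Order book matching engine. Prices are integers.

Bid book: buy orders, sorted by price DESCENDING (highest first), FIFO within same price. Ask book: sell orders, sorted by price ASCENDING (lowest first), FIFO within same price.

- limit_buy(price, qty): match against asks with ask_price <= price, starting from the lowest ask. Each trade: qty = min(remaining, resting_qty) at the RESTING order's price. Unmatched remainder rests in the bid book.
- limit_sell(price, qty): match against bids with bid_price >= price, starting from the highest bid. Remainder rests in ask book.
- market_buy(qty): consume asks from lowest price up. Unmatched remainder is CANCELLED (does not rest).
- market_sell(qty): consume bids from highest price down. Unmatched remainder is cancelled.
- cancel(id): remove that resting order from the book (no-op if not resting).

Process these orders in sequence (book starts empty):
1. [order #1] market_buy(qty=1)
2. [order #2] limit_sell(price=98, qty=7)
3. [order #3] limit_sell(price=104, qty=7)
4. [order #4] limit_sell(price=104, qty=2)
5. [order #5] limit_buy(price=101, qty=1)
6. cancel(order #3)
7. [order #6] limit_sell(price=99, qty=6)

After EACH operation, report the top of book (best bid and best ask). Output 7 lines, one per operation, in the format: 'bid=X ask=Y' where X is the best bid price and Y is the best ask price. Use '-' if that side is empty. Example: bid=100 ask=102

After op 1 [order #1] market_buy(qty=1): fills=none; bids=[-] asks=[-]
After op 2 [order #2] limit_sell(price=98, qty=7): fills=none; bids=[-] asks=[#2:7@98]
After op 3 [order #3] limit_sell(price=104, qty=7): fills=none; bids=[-] asks=[#2:7@98 #3:7@104]
After op 4 [order #4] limit_sell(price=104, qty=2): fills=none; bids=[-] asks=[#2:7@98 #3:7@104 #4:2@104]
After op 5 [order #5] limit_buy(price=101, qty=1): fills=#5x#2:1@98; bids=[-] asks=[#2:6@98 #3:7@104 #4:2@104]
After op 6 cancel(order #3): fills=none; bids=[-] asks=[#2:6@98 #4:2@104]
After op 7 [order #6] limit_sell(price=99, qty=6): fills=none; bids=[-] asks=[#2:6@98 #6:6@99 #4:2@104]

Answer: bid=- ask=-
bid=- ask=98
bid=- ask=98
bid=- ask=98
bid=- ask=98
bid=- ask=98
bid=- ask=98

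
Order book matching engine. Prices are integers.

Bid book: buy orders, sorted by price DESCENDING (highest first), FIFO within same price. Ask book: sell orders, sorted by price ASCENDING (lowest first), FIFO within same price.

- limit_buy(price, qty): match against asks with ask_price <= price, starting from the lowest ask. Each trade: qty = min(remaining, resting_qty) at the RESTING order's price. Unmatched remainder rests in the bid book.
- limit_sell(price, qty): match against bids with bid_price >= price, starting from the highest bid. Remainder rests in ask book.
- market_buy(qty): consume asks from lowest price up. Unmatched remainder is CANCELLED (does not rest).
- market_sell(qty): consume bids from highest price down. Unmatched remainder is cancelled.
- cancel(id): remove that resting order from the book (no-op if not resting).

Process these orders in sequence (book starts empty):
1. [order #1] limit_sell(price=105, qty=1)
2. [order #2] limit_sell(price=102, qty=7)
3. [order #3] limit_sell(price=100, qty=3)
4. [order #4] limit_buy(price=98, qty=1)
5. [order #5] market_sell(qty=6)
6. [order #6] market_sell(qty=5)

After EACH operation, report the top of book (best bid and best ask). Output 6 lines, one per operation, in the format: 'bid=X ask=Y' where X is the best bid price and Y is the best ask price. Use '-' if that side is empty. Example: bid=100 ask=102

After op 1 [order #1] limit_sell(price=105, qty=1): fills=none; bids=[-] asks=[#1:1@105]
After op 2 [order #2] limit_sell(price=102, qty=7): fills=none; bids=[-] asks=[#2:7@102 #1:1@105]
After op 3 [order #3] limit_sell(price=100, qty=3): fills=none; bids=[-] asks=[#3:3@100 #2:7@102 #1:1@105]
After op 4 [order #4] limit_buy(price=98, qty=1): fills=none; bids=[#4:1@98] asks=[#3:3@100 #2:7@102 #1:1@105]
After op 5 [order #5] market_sell(qty=6): fills=#4x#5:1@98; bids=[-] asks=[#3:3@100 #2:7@102 #1:1@105]
After op 6 [order #6] market_sell(qty=5): fills=none; bids=[-] asks=[#3:3@100 #2:7@102 #1:1@105]

Answer: bid=- ask=105
bid=- ask=102
bid=- ask=100
bid=98 ask=100
bid=- ask=100
bid=- ask=100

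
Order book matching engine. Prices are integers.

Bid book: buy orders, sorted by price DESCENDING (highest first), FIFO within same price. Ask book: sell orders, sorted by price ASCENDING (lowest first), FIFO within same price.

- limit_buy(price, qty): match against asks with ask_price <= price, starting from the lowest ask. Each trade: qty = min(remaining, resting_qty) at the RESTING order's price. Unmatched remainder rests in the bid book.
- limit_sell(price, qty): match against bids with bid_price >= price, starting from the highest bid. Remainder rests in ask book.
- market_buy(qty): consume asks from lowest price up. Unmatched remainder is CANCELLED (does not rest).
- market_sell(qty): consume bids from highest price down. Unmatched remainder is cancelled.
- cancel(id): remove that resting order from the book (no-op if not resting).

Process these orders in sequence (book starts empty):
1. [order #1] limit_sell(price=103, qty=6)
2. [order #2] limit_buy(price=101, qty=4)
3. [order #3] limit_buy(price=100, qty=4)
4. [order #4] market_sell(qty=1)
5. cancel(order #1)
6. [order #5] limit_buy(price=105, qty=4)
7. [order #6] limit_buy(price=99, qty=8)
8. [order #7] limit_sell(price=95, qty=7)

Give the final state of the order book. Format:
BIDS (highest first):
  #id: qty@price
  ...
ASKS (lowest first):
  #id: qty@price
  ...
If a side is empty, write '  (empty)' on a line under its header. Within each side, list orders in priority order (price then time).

After op 1 [order #1] limit_sell(price=103, qty=6): fills=none; bids=[-] asks=[#1:6@103]
After op 2 [order #2] limit_buy(price=101, qty=4): fills=none; bids=[#2:4@101] asks=[#1:6@103]
After op 3 [order #3] limit_buy(price=100, qty=4): fills=none; bids=[#2:4@101 #3:4@100] asks=[#1:6@103]
After op 4 [order #4] market_sell(qty=1): fills=#2x#4:1@101; bids=[#2:3@101 #3:4@100] asks=[#1:6@103]
After op 5 cancel(order #1): fills=none; bids=[#2:3@101 #3:4@100] asks=[-]
After op 6 [order #5] limit_buy(price=105, qty=4): fills=none; bids=[#5:4@105 #2:3@101 #3:4@100] asks=[-]
After op 7 [order #6] limit_buy(price=99, qty=8): fills=none; bids=[#5:4@105 #2:3@101 #3:4@100 #6:8@99] asks=[-]
After op 8 [order #7] limit_sell(price=95, qty=7): fills=#5x#7:4@105 #2x#7:3@101; bids=[#3:4@100 #6:8@99] asks=[-]

Answer: BIDS (highest first):
  #3: 4@100
  #6: 8@99
ASKS (lowest first):
  (empty)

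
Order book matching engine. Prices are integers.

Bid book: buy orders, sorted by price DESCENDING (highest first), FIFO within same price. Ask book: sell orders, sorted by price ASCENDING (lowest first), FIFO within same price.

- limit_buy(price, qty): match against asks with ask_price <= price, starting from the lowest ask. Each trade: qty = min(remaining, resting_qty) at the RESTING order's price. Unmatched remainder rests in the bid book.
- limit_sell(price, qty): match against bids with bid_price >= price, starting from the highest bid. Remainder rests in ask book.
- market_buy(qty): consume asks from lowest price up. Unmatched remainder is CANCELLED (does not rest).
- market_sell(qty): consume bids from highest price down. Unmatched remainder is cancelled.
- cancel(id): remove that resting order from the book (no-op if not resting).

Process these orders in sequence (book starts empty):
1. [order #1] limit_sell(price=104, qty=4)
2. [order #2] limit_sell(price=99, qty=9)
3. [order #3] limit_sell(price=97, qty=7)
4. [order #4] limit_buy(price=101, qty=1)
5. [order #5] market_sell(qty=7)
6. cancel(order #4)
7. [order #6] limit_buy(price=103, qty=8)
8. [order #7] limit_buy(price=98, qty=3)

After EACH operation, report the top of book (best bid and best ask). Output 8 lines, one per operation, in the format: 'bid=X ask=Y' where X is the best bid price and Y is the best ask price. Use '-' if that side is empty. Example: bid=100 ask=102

After op 1 [order #1] limit_sell(price=104, qty=4): fills=none; bids=[-] asks=[#1:4@104]
After op 2 [order #2] limit_sell(price=99, qty=9): fills=none; bids=[-] asks=[#2:9@99 #1:4@104]
After op 3 [order #3] limit_sell(price=97, qty=7): fills=none; bids=[-] asks=[#3:7@97 #2:9@99 #1:4@104]
After op 4 [order #4] limit_buy(price=101, qty=1): fills=#4x#3:1@97; bids=[-] asks=[#3:6@97 #2:9@99 #1:4@104]
After op 5 [order #5] market_sell(qty=7): fills=none; bids=[-] asks=[#3:6@97 #2:9@99 #1:4@104]
After op 6 cancel(order #4): fills=none; bids=[-] asks=[#3:6@97 #2:9@99 #1:4@104]
After op 7 [order #6] limit_buy(price=103, qty=8): fills=#6x#3:6@97 #6x#2:2@99; bids=[-] asks=[#2:7@99 #1:4@104]
After op 8 [order #7] limit_buy(price=98, qty=3): fills=none; bids=[#7:3@98] asks=[#2:7@99 #1:4@104]

Answer: bid=- ask=104
bid=- ask=99
bid=- ask=97
bid=- ask=97
bid=- ask=97
bid=- ask=97
bid=- ask=99
bid=98 ask=99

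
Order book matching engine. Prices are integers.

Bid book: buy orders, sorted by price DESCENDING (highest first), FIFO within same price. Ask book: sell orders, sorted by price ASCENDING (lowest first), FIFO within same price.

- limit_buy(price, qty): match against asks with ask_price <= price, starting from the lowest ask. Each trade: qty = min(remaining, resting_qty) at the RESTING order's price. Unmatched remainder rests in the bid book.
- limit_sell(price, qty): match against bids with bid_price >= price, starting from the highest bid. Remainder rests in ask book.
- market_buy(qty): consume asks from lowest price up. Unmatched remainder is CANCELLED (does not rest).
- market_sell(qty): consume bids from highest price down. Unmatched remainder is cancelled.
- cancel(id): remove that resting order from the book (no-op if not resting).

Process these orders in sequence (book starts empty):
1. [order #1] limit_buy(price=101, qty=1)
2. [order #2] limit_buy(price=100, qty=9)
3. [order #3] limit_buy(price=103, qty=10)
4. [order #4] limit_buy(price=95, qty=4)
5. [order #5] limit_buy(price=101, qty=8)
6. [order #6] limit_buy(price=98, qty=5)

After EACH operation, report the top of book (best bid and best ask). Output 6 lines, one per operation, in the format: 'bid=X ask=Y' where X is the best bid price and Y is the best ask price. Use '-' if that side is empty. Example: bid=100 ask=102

After op 1 [order #1] limit_buy(price=101, qty=1): fills=none; bids=[#1:1@101] asks=[-]
After op 2 [order #2] limit_buy(price=100, qty=9): fills=none; bids=[#1:1@101 #2:9@100] asks=[-]
After op 3 [order #3] limit_buy(price=103, qty=10): fills=none; bids=[#3:10@103 #1:1@101 #2:9@100] asks=[-]
After op 4 [order #4] limit_buy(price=95, qty=4): fills=none; bids=[#3:10@103 #1:1@101 #2:9@100 #4:4@95] asks=[-]
After op 5 [order #5] limit_buy(price=101, qty=8): fills=none; bids=[#3:10@103 #1:1@101 #5:8@101 #2:9@100 #4:4@95] asks=[-]
After op 6 [order #6] limit_buy(price=98, qty=5): fills=none; bids=[#3:10@103 #1:1@101 #5:8@101 #2:9@100 #6:5@98 #4:4@95] asks=[-]

Answer: bid=101 ask=-
bid=101 ask=-
bid=103 ask=-
bid=103 ask=-
bid=103 ask=-
bid=103 ask=-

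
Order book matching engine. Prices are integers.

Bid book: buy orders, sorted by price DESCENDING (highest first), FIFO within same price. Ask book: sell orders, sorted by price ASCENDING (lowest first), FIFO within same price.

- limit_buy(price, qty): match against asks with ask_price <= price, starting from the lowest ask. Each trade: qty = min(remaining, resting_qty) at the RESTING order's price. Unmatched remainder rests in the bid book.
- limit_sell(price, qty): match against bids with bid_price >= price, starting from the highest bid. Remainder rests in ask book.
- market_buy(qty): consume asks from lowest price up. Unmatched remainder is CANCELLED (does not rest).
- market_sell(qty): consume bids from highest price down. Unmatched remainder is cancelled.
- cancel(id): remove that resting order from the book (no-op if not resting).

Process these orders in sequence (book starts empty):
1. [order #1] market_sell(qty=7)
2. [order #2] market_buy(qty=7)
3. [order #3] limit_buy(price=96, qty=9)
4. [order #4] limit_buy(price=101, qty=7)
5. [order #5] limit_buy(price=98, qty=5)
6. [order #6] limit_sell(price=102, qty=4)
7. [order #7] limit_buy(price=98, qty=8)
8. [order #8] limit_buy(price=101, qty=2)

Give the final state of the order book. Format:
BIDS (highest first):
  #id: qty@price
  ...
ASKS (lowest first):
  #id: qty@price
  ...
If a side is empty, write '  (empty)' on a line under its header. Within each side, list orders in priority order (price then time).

Answer: BIDS (highest first):
  #4: 7@101
  #8: 2@101
  #5: 5@98
  #7: 8@98
  #3: 9@96
ASKS (lowest first):
  #6: 4@102

Derivation:
After op 1 [order #1] market_sell(qty=7): fills=none; bids=[-] asks=[-]
After op 2 [order #2] market_buy(qty=7): fills=none; bids=[-] asks=[-]
After op 3 [order #3] limit_buy(price=96, qty=9): fills=none; bids=[#3:9@96] asks=[-]
After op 4 [order #4] limit_buy(price=101, qty=7): fills=none; bids=[#4:7@101 #3:9@96] asks=[-]
After op 5 [order #5] limit_buy(price=98, qty=5): fills=none; bids=[#4:7@101 #5:5@98 #3:9@96] asks=[-]
After op 6 [order #6] limit_sell(price=102, qty=4): fills=none; bids=[#4:7@101 #5:5@98 #3:9@96] asks=[#6:4@102]
After op 7 [order #7] limit_buy(price=98, qty=8): fills=none; bids=[#4:7@101 #5:5@98 #7:8@98 #3:9@96] asks=[#6:4@102]
After op 8 [order #8] limit_buy(price=101, qty=2): fills=none; bids=[#4:7@101 #8:2@101 #5:5@98 #7:8@98 #3:9@96] asks=[#6:4@102]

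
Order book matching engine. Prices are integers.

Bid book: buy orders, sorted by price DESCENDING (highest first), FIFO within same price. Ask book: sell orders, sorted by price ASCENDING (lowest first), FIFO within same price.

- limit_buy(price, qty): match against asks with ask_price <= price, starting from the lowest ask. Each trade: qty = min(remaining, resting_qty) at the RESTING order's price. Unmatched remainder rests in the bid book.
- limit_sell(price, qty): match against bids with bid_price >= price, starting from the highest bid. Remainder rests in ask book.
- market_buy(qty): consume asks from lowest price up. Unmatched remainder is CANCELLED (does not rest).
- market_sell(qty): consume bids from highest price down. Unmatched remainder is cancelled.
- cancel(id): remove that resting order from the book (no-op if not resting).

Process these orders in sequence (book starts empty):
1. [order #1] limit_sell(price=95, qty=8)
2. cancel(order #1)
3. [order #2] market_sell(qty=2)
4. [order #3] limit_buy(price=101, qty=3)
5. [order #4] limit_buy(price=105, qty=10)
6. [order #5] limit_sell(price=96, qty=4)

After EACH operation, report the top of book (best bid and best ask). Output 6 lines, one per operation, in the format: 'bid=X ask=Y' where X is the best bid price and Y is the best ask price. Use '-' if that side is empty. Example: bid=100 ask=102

After op 1 [order #1] limit_sell(price=95, qty=8): fills=none; bids=[-] asks=[#1:8@95]
After op 2 cancel(order #1): fills=none; bids=[-] asks=[-]
After op 3 [order #2] market_sell(qty=2): fills=none; bids=[-] asks=[-]
After op 4 [order #3] limit_buy(price=101, qty=3): fills=none; bids=[#3:3@101] asks=[-]
After op 5 [order #4] limit_buy(price=105, qty=10): fills=none; bids=[#4:10@105 #3:3@101] asks=[-]
After op 6 [order #5] limit_sell(price=96, qty=4): fills=#4x#5:4@105; bids=[#4:6@105 #3:3@101] asks=[-]

Answer: bid=- ask=95
bid=- ask=-
bid=- ask=-
bid=101 ask=-
bid=105 ask=-
bid=105 ask=-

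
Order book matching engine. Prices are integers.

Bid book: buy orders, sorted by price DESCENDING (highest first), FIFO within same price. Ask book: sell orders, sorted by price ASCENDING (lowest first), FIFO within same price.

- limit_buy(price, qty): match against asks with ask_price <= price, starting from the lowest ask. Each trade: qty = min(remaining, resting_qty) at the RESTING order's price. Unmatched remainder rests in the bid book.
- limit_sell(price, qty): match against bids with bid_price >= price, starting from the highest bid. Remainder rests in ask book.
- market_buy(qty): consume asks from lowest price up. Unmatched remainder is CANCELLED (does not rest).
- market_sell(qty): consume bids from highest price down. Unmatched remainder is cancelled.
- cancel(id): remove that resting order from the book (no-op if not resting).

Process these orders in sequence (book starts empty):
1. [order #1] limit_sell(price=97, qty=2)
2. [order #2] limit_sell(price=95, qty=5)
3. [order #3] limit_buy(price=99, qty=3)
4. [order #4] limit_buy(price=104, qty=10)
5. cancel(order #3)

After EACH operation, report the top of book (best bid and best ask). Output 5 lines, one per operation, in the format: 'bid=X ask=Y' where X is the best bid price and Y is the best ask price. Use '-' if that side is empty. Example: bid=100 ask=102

Answer: bid=- ask=97
bid=- ask=95
bid=- ask=95
bid=104 ask=-
bid=104 ask=-

Derivation:
After op 1 [order #1] limit_sell(price=97, qty=2): fills=none; bids=[-] asks=[#1:2@97]
After op 2 [order #2] limit_sell(price=95, qty=5): fills=none; bids=[-] asks=[#2:5@95 #1:2@97]
After op 3 [order #3] limit_buy(price=99, qty=3): fills=#3x#2:3@95; bids=[-] asks=[#2:2@95 #1:2@97]
After op 4 [order #4] limit_buy(price=104, qty=10): fills=#4x#2:2@95 #4x#1:2@97; bids=[#4:6@104] asks=[-]
After op 5 cancel(order #3): fills=none; bids=[#4:6@104] asks=[-]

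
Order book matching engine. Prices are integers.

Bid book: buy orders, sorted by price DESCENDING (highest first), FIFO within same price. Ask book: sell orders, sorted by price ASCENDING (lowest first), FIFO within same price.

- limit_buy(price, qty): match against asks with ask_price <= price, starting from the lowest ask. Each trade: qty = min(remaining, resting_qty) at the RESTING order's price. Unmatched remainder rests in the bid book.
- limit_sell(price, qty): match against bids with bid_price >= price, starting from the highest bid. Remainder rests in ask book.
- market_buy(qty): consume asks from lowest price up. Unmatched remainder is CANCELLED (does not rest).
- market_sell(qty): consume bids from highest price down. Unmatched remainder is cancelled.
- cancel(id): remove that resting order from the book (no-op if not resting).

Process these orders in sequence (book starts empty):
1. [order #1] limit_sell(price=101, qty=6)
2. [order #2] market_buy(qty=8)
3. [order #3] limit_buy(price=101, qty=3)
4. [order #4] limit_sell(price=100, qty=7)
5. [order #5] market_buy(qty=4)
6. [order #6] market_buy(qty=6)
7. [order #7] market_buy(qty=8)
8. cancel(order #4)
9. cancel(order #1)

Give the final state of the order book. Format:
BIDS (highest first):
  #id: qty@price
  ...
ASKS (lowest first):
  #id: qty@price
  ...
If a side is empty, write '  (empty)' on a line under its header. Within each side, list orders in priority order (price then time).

Answer: BIDS (highest first):
  (empty)
ASKS (lowest first):
  (empty)

Derivation:
After op 1 [order #1] limit_sell(price=101, qty=6): fills=none; bids=[-] asks=[#1:6@101]
After op 2 [order #2] market_buy(qty=8): fills=#2x#1:6@101; bids=[-] asks=[-]
After op 3 [order #3] limit_buy(price=101, qty=3): fills=none; bids=[#3:3@101] asks=[-]
After op 4 [order #4] limit_sell(price=100, qty=7): fills=#3x#4:3@101; bids=[-] asks=[#4:4@100]
After op 5 [order #5] market_buy(qty=4): fills=#5x#4:4@100; bids=[-] asks=[-]
After op 6 [order #6] market_buy(qty=6): fills=none; bids=[-] asks=[-]
After op 7 [order #7] market_buy(qty=8): fills=none; bids=[-] asks=[-]
After op 8 cancel(order #4): fills=none; bids=[-] asks=[-]
After op 9 cancel(order #1): fills=none; bids=[-] asks=[-]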